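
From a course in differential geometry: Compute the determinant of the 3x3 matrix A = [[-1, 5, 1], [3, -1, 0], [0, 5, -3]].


Expanding along the first row, det(A) = a11*M_11 - a12*M_12 + a13*M_13, where M_1j is the (1,j) minor.
Minor M_11 = -1*-3 - 0*5 = 3
Minor M_12 = 3*-3 - 0*0 = -9
Minor M_13 = 3*5 - -1*0 = 15
det = -1*(3) - 5*(-9) + 1*(15)
    = -3 - -45 + 15
    = 57

57


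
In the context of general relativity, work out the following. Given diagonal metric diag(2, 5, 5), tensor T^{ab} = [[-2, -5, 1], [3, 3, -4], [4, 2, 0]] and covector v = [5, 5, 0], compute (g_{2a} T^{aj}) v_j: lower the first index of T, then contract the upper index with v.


Step 1: lower the first index. For a diagonal metric, g_{ia} T^{aj} = g_{ii} T^{ij} (no sum on i).
g_{22} = 5
S_2{}^1 = 5 * T^{21} = 5 * 3 = 15
S_2{}^2 = 5 * T^{22} = 5 * 3 = 15
S_2{}^3 = 5 * T^{23} = 5 * -4 = -20
Step 2: contract S_2{}^j with v_j.
S_2{}^1 * v_1 = 15 * 5 = 75
S_2{}^2 * v_2 = 15 * 5 = 75
S_2{}^3 * v_3 = -20 * 0 = 0
Result = 75 + 75 + 0 = 150

150


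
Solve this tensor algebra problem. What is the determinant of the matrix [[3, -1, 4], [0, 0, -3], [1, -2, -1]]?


Expanding along the first row, det(A) = a11*M_11 - a12*M_12 + a13*M_13, where M_1j is the (1,j) minor.
Minor M_11 = 0*-1 - -3*-2 = -6
Minor M_12 = 0*-1 - -3*1 = 3
Minor M_13 = 0*-2 - 0*1 = 0
det = 3*(-6) - -1*(3) + 4*(0)
    = -18 - -3 + 0
    = -15

-15


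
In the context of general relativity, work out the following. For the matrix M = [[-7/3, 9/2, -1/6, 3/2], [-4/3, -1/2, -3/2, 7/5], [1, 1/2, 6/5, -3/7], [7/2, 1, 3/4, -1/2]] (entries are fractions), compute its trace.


The trace is the sum of diagonal entries.
Diagonal: M[1,1] = -7/3, M[2,2] = -1/2, M[3,3] = 6/5, M[4,4] = -1/2
Tr(M) = -7/3 + -1/2 + 6/5 + -1/2
Computing step by step:
After adding M[1,1]: -7/3
After adding M[2,2]: -17/6
After adding M[3,3]: -49/30
After adding M[4,4]: -32/15
Tr(M) = -32/15

-32/15


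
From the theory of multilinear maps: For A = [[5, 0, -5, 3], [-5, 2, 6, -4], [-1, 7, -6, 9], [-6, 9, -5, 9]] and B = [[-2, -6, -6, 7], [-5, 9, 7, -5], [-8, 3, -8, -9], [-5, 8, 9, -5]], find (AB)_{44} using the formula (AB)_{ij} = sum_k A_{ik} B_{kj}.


(AB)_{ij} = sum_k A_{ik} B_{kj}.
For i=4, j=4:
A_{41} * B_{14} = -6 * 7 = -42
A_{42} * B_{24} = 9 * -5 = -45
A_{43} * B_{34} = -5 * -9 = 45
A_{44} * B_{44} = 9 * -5 = -45
Sum = -42 + -45 + 45 + -45 = -87

-87


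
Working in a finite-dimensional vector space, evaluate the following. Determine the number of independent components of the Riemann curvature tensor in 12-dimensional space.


The Riemann tensor in d dimensions has d^2(d^2 - 1)/12 independent components.
d = 12, so d^2 = 144
d^2 - 1 = 143
d^2(d^2 - 1) = 144 * 143 = 20592
Divide by 12: 20592 / 12 = 1716

1716


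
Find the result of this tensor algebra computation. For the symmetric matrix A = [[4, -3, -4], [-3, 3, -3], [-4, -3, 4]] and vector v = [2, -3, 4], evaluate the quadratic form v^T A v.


First compute Av:
(Av)_1 = 4*2 + -3*-3 + -4*4 = 1
(Av)_2 = -3*2 + 3*-3 + -3*4 = -27
(Av)_3 = -4*2 + -3*-3 + 4*4 = 17
Av = [1, -27, 17]
Then v^T (Av) = 2*1 + -3*-27 + 4*17
= 2 + 81 + 68 = 151

151


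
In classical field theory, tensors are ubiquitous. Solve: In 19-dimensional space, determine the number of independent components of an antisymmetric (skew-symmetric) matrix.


An antisymmetric rank-2 tensor satisfies A_{ij} = -A_{ji}, so diagonal entries are zero.
The independent components are the upper-triangular entries: C(n, 2) = n(n-1)/2.
n = 19
C(19, 2) = 19 * 18 / 2 = 342 / 2 = 171

171


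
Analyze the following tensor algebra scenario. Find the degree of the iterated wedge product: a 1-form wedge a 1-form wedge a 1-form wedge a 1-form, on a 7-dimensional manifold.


The degree of a wedge product is the sum of the degrees of the individual forms.
Degrees: 1, 1, 1, 1
Total degree = 1 + 1 + 1 + 1 = 4

4


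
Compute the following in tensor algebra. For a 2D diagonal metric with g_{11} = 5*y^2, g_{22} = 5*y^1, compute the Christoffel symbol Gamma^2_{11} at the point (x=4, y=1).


For a diagonal metric, Gamma^k_{ij} = (1/2) g^{kk} (dg_{ik}/dx_j + dg_{jk}/dx_i - dg_{ij}/dx_k).
The metric is diagonal, so g_{ab} = 0 for a != b.
At the given point: g_{11} = 5, g_{22} = 5
g^{22} = 1/5
dg_{12}/dx_1 = 0 (off-diagonal)
dg_{12}/dx_1 = 0 (off-diagonal)
dg_{11}/dx_2 = dg_{11}/dx_2 = 10
Numerator = 0 + 0 - 10 = -10
Gamma^2_{11} = -10 / (2 * 5) = -1

-1


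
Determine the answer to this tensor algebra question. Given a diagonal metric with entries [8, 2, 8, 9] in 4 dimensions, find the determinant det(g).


For a diagonal metric, the determinant is the product of diagonal entries.
Diagonal entries: 8, 2, 8, 9
det(g) = 8 * 2 * 8 * 9 = 1152

1152


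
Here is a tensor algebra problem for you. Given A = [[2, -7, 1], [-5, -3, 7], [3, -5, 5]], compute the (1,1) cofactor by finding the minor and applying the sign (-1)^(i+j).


To find cofactor C_{11}, delete row 1 and column 1.
The resulting 2x2 submatrix is: [[-3, 7], [-5, 5]]
Minor M_{11} = -3*5 - 7*-5
  = -15 - -35 = 20
Sign = (-1)^(1+1) = (-1)^2 = 1
Cofactor C_{11} = 1 * 20 = 20

20


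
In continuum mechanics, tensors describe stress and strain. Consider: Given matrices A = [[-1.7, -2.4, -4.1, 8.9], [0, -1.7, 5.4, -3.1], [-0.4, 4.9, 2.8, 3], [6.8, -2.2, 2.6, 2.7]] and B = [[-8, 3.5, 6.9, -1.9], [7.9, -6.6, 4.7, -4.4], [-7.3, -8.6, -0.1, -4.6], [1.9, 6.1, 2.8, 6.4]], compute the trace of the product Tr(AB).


Tr(AB) = sum_i (AB)_{ii} where (AB)_{ii} = sum_k A_{ik} B_{ki}.
(AB)_{11} = -1.7*-8 + -2.4*7.9 + -4.1*-7.3 + 8.9*1.9 = 41.48
(AB)_{22} = 0*3.5 + -1.7*-6.6 + 5.4*-8.6 + -3.1*6.1 = -54.13
(AB)_{33} = -0.4*6.9 + 4.9*4.7 + 2.8*-0.1 + 3*2.8 = 28.39
(AB)_{44} = 6.8*-1.9 + -2.2*-4.4 + 2.6*-4.6 + 2.7*6.4 = 2.08
Tr(AB) = 41.48 + -54.13 + 28.39 + 2.08 = 17.82

17.82


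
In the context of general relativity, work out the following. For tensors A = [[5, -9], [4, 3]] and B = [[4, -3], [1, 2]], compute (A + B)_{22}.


Tensor addition is component-wise: (A + B)_{ij} = A_{ij} + B_{ij}.
A_{22} = 3
B_{22} = 2
(A + B)_{22} = 3 + 2 = 5

5


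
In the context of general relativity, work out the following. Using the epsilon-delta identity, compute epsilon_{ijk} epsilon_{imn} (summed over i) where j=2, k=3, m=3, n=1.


Using the identity: epsilon_{ijk} epsilon_{imn} = delta_{jm} delta_{kn} - delta_{jn} delta_{km}.
delta_{23} = 0
delta_{31} = 0
delta_{21} = 0
delta_{33} = 1
Result = 0 * 0 - 0 * 1 = 0 - 0 = 0

0


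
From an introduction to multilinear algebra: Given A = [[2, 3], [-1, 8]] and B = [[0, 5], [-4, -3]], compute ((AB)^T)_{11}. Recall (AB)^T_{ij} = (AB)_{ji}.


(AB)^T_{ij} = (AB)_{ji} = sum_k A_{jk} B_{ki}.
For i=1, j=1 we need (AB)_{11}:
A_{11} * B_{11} = 2 * 0 = 0
A_{12} * B_{21} = 3 * -4 = -12
Sum = 0 + -12 = -12

-12


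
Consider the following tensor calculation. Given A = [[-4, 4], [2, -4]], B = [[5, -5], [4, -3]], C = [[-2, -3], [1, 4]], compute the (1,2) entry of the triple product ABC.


(ABC)_{12} = sum_m (AB)_{1m} C_{m2}. First compute row 1 of AB.
(AB)_{11} = -4*5 + 4*4 = -4
(AB)_{12} = -4*-5 + 4*-3 = 8
Now contract with column 2 of C:
(AB)_{11} * C_{12} = -4 * -3 = 12
(AB)_{12} * C_{22} = 8 * 4 = 32
(ABC)_{12} = 12 + 32 = 44

44


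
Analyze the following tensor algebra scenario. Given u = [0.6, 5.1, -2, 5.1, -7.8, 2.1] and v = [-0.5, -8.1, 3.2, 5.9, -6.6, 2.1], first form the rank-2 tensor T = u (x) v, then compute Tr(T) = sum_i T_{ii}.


The outer product gives T_{ij} = u_i v_j.
The trace (contraction) is Tr(T) = sum_i T_{ii} = sum_i u_i v_i.
Diagonal entries:
T_{11} = u_1 * v_1 = 0.6 * -0.5 = -0.3
T_{22} = u_2 * v_2 = 5.1 * -8.1 = -41.31
T_{33} = u_3 * v_3 = -2 * 3.2 = -6.4
T_{44} = u_4 * v_4 = 5.1 * 5.9 = 30.09
T_{55} = u_5 * v_5 = -7.8 * -6.6 = 51.48
T_{66} = u_6 * v_6 = 2.1 * 2.1 = 4.41
Tr(T) = -0.3 + -41.31 + -6.4 + 30.09 + 51.48 + 4.41 = 37.97

37.97


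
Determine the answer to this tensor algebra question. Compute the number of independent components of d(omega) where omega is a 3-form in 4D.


The exterior derivative of a p-form is a (p+1)-form.
Its number of independent components is C(n, p+1).
n = 4, p+1 = 4
C(4, 4) = 1

1


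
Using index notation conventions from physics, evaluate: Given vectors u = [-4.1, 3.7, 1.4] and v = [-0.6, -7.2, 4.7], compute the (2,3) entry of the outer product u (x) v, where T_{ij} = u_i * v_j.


The outer product entry T_{ij} = u_i * v_j.
We need i=2, j=3.
u_2 = 3.7, v_3 = 4.7
T_{2,3} = 3.7 * 4.7 = 17.39

17.39


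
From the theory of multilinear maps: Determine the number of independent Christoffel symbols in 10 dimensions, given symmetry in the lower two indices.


Christoffel symbols Gamma^k_{ij} are symmetric in i,j, so there are d * d(d+1)/2 independent symbols.
d = 10
d(d+1)/2 = 10 * 11 / 2 = 55
Total = 10 * 55 = 550

550


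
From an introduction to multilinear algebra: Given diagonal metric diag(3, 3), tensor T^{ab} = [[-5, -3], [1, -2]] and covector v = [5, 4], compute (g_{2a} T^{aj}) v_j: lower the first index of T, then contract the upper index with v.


Step 1: lower the first index. For a diagonal metric, g_{ia} T^{aj} = g_{ii} T^{ij} (no sum on i).
g_{22} = 3
S_2{}^1 = 3 * T^{21} = 3 * 1 = 3
S_2{}^2 = 3 * T^{22} = 3 * -2 = -6
Step 2: contract S_2{}^j with v_j.
S_2{}^1 * v_1 = 3 * 5 = 15
S_2{}^2 * v_2 = -6 * 4 = -24
Result = 15 + -24 = -9

-9


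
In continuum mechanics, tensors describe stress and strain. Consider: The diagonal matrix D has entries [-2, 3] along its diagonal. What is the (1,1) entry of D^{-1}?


For a diagonal matrix, the inverse has entries (D^{-1})_{ii} = 1/d_{ii}.
The diagonal entries are: d_{11} = -2, d_{22} = 3
We need (D^{-1})_{11} = 1/d_{11} = 1/-2 = -1/2

-1/2


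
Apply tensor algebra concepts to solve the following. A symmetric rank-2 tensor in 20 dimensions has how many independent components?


A symmetric rank-2 tensor in d dimensions has d(d+1)/2 independent components.
d = 20
d(d+1)/2 = 20 * 21 / 2 = 420 / 2 = 210

210


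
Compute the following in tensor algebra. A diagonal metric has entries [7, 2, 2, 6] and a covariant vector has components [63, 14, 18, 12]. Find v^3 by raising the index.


To raise an index with a diagonal metric: v^i = v_i / g_{ii}.
For index 3: v_3 = 18, g_{33} = 2
v^3 = 18 / 2 = 9

9


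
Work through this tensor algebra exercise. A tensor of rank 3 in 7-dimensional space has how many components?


The number of components of a rank-r tensor in d dimensions is d^r.
Here d = 7 and r = 3.
7^3 = 343

343


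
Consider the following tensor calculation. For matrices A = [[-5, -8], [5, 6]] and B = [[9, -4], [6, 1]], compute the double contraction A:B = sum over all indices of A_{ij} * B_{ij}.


A:B = sum over all i,j of A_{ij} * B_{ij}.
Row 1: -5*9=-45, -8*-4=32 => row sum = -13
Row 2: 5*6=30, 6*1=6 => row sum = 36
Total = -13 + 36 = 23

23


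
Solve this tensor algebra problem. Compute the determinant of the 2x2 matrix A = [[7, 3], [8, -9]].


For a 2x2 matrix [[a, b], [c, d]], det = a*d - b*c.
a = 7, b = 3, c = 8, d = -9
a*d = 7 * -9 = -63
b*c = 3 * 8 = 24
det = -63 - 24 = -87

-87


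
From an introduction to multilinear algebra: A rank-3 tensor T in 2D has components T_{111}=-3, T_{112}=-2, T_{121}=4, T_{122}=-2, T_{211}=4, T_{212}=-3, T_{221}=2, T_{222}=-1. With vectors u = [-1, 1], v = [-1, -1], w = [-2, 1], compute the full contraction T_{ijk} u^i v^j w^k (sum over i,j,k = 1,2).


S = sum over i,j,k of T_{ijk} u_i v_j w_k. Expanding all 8 terms:
T_{111}*u_1*v_1*w_1 = -3*-1*-1*-2 = 6  (running total: 6)
T_{112}*u_1*v_1*w_2 = -2*-1*-1*1 = -2  (running total: 4)
T_{121}*u_1*v_2*w_1 = 4*-1*-1*-2 = -8  (running total: -4)
T_{122}*u_1*v_2*w_2 = -2*-1*-1*1 = -2  (running total: -6)
T_{211}*u_2*v_1*w_1 = 4*1*-1*-2 = 8  (running total: 2)
T_{212}*u_2*v_1*w_2 = -3*1*-1*1 = 3  (running total: 5)
T_{221}*u_2*v_2*w_1 = 2*1*-1*-2 = 4  (running total: 9)
T_{222}*u_2*v_2*w_2 = -1*1*-1*1 = 1  (running total: 10)
S = 10

10


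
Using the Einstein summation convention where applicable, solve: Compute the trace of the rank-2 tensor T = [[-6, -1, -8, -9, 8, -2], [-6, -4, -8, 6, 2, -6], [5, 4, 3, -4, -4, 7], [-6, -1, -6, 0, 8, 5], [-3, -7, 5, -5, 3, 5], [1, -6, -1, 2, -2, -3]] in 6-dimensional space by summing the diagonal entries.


The contraction (trace) of a rank-2 tensor is the sum of its diagonal elements.
Diagonal entries: A[1,1] = -6, A[2,2] = -4, A[3,3] = 3, A[4,4] = 0, A[5,5] = 3, A[6,6] = -3
Tr(A) = -6 + -4 + 3 + 0 + 3 + -3 = -7

-7


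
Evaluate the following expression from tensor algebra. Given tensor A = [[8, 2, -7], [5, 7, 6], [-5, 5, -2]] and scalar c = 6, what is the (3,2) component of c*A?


Scalar multiplication: (cA)_{ij} = c * A_{ij}.
c = 6
A_{32} = 5
(cA)_{32} = 6 * 5 = 30

30


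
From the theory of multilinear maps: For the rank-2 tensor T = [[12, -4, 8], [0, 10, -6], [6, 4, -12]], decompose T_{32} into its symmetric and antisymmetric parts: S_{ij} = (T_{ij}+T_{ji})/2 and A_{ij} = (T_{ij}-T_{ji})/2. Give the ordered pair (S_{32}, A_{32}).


T_{32} = 4
T_{23} = -6
S_{32} = (4 + -6)/2 = -2/2 = -1
A_{32} = (4 - -6)/2 = 10/2 = 5
Check: S + A = -1 + 5 = 4 = T_{32}.

(-1, 5)


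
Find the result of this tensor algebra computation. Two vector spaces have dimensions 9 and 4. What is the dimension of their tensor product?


The dimension of a tensor product is the product of dimensions.
dim(V) = 9, dim(W) = 4
dim(V (x) W) = 9 * 4 = 36

36


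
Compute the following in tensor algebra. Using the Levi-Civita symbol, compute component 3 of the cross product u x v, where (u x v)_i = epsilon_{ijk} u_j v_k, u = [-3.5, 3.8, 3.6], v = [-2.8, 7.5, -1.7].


(u x v)_3 = sum_{j,k} epsilon_{3jk} u_j v_k. Only permutations of (1,2,3) contribute; the two non-zero terms are:
eps_{312} u_1 v_2 = 1 * -3.5 * 7.5 = -26.25
eps_{321} u_2 v_1 = -1 * 3.8 * -2.8 = 10.64
(u x v)_3 = -15.61

-15.61


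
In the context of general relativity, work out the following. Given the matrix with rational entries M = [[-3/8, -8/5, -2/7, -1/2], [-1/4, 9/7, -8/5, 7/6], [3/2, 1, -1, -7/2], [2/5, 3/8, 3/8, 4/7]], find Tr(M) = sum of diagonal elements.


The trace is the sum of diagonal entries.
Diagonal: M[1,1] = -3/8, M[2,2] = 9/7, M[3,3] = -1, M[4,4] = 4/7
Tr(M) = -3/8 + 9/7 + -1 + 4/7
Computing step by step:
After adding M[1,1]: -3/8
After adding M[2,2]: 51/56
After adding M[3,3]: -5/56
After adding M[4,4]: 27/56
Tr(M) = 27/56

27/56


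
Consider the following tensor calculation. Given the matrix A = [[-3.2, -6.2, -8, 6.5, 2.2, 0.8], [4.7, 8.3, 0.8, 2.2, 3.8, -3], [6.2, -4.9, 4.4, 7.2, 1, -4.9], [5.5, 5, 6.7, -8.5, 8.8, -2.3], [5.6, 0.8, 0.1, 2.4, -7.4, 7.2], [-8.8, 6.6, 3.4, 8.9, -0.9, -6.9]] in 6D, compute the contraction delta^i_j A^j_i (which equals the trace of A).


The contraction (trace) of a rank-2 tensor is the sum of its diagonal elements.
Diagonal entries: A[1,1] = -3.2, A[2,2] = 8.3, A[3,3] = 4.4, A[4,4] = -8.5, A[5,5] = -7.4, A[6,6] = -6.9
Tr(A) = -3.2 + 8.3 + 4.4 + -8.5 + -7.4 + -6.9 = -13.3

-13.3


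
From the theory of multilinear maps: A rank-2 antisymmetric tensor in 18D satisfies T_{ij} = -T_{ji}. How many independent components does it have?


An antisymmetric rank-2 tensor satisfies A_{ij} = -A_{ji}, so diagonal entries are zero.
The independent components are the upper-triangular entries: C(n, 2) = n(n-1)/2.
n = 18
C(18, 2) = 18 * 17 / 2 = 306 / 2 = 153

153


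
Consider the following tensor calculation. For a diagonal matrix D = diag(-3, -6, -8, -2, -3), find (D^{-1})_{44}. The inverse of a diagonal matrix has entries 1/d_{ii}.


For a diagonal matrix, the inverse has entries (D^{-1})_{ii} = 1/d_{ii}.
The diagonal entries are: d_{11} = -3, d_{22} = -6, d_{33} = -8, d_{44} = -2, d_{55} = -3
We need (D^{-1})_{44} = 1/d_{44} = 1/-2 = -1/2

-1/2


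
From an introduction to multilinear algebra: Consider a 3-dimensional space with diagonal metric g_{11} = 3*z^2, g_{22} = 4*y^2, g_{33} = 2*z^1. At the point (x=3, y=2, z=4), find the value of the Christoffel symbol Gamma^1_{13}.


For a diagonal metric, Gamma^k_{ij} = (1/2) g^{kk} (dg_{ik}/dx_j + dg_{jk}/dx_i - dg_{ij}/dx_k).
The metric is diagonal, so g_{ab} = 0 for a != b.
At the given point: g_{11} = 48, g_{22} = 16, g_{33} = 8
g^{11} = 1/48
dg_{11}/dx_3 = dg_{11}/dx_3 = 24
dg_{31}/dx_1 = 0 (off-diagonal)
dg_{13}/dx_1 = 0 (off-diagonal)
Numerator = 24 + 0 - 0 = 24
Gamma^1_{13} = 24 / (2 * 48) = 1/4

1/4


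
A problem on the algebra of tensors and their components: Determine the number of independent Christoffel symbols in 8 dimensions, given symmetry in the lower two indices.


Christoffel symbols Gamma^k_{ij} are symmetric in i,j, so there are d * d(d+1)/2 independent symbols.
d = 8
d(d+1)/2 = 8 * 9 / 2 = 36
Total = 8 * 36 = 288

288


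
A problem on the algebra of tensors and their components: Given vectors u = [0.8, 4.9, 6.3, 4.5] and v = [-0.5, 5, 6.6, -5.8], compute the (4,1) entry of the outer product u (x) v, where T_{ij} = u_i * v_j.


The outer product entry T_{ij} = u_i * v_j.
We need i=4, j=1.
u_4 = 4.5, v_1 = -0.5
T_{4,1} = 4.5 * -0.5 = -2.25

-2.25


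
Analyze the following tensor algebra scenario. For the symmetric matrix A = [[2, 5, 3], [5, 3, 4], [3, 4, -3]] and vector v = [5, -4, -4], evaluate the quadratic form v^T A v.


First compute Av:
(Av)_1 = 2*5 + 5*-4 + 3*-4 = -22
(Av)_2 = 5*5 + 3*-4 + 4*-4 = -3
(Av)_3 = 3*5 + 4*-4 + -3*-4 = 11
Av = [-22, -3, 11]
Then v^T (Av) = 5*-22 + -4*-3 + -4*11
= -110 + 12 + -44 = -142

-142


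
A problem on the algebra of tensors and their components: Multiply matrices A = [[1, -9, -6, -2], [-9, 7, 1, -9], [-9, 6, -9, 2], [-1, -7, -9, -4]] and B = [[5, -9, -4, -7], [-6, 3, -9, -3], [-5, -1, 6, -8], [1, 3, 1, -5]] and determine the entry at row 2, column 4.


(AB)_{ij} = sum_k A_{ik} B_{kj}.
For i=2, j=4:
A_{21} * B_{14} = -9 * -7 = 63
A_{22} * B_{24} = 7 * -3 = -21
A_{23} * B_{34} = 1 * -8 = -8
A_{24} * B_{44} = -9 * -5 = 45
Sum = 63 + -21 + -8 + 45 = 79

79


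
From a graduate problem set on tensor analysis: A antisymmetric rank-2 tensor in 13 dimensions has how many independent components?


A antisymmetric rank-2 tensor in d dimensions has d(d-1)/2 independent components.
d = 13
d(d-1)/2 = 13 * 12 / 2 = 156 / 2 = 78

78


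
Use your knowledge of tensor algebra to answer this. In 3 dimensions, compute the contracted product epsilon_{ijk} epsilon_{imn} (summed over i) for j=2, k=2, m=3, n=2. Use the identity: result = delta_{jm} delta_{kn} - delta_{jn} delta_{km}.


Using the identity: epsilon_{ijk} epsilon_{imn} = delta_{jm} delta_{kn} - delta_{jn} delta_{km}.
delta_{23} = 0
delta_{22} = 1
delta_{22} = 1
delta_{23} = 0
Result = 0 * 1 - 1 * 0 = 0 - 0 = 0

0


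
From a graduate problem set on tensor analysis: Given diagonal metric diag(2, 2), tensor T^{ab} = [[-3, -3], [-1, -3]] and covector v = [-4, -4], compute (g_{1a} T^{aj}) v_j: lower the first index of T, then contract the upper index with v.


Step 1: lower the first index. For a diagonal metric, g_{ia} T^{aj} = g_{ii} T^{ij} (no sum on i).
g_{11} = 2
S_1{}^1 = 2 * T^{11} = 2 * -3 = -6
S_1{}^2 = 2 * T^{12} = 2 * -3 = -6
Step 2: contract S_1{}^j with v_j.
S_1{}^1 * v_1 = -6 * -4 = 24
S_1{}^2 * v_2 = -6 * -4 = 24
Result = 24 + 24 = 48

48


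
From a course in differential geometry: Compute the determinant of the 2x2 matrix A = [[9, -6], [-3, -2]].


For a 2x2 matrix [[a, b], [c, d]], det = a*d - b*c.
a = 9, b = -6, c = -3, d = -2
a*d = 9 * -2 = -18
b*c = -6 * -3 = 18
det = -18 - 18 = -36

-36


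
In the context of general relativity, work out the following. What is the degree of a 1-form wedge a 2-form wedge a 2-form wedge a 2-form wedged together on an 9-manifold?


The degree of a wedge product is the sum of the degrees of the individual forms.
Degrees: 1, 2, 2, 2
Total degree = 1 + 2 + 2 + 2 = 7

7


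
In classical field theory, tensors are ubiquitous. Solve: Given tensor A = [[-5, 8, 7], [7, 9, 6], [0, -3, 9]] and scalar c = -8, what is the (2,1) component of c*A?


Scalar multiplication: (cA)_{ij} = c * A_{ij}.
c = -8
A_{21} = 7
(cA)_{21} = -8 * 7 = -56

-56


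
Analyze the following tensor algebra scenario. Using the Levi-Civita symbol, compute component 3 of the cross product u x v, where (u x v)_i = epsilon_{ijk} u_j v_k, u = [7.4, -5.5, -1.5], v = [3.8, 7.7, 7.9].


(u x v)_3 = sum_{j,k} epsilon_{3jk} u_j v_k. Only permutations of (1,2,3) contribute; the two non-zero terms are:
eps_{312} u_1 v_2 = 1 * 7.4 * 7.7 = 56.98
eps_{321} u_2 v_1 = -1 * -5.5 * 3.8 = 20.9
(u x v)_3 = 77.88

77.88


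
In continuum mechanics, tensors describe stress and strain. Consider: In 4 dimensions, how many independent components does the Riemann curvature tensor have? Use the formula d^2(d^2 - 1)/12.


The Riemann tensor in d dimensions has d^2(d^2 - 1)/12 independent components.
d = 4, so d^2 = 16
d^2 - 1 = 15
d^2(d^2 - 1) = 16 * 15 = 240
Divide by 12: 240 / 12 = 20

20


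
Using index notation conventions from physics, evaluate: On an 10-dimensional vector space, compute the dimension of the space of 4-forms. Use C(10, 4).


The dimension of the space of p-forms on an n-dimensional space is C(n, p).
n = 10, p = 4
C(10, 4) = 10! / (4! * 6!) = 210

210


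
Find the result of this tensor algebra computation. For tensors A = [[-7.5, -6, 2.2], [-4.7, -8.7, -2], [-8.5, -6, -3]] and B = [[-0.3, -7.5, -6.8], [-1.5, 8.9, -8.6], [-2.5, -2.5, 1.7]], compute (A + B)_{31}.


Tensor addition is component-wise: (A + B)_{ij} = A_{ij} + B_{ij}.
A_{31} = -8.5
B_{31} = -2.5
(A + B)_{31} = -8.5 + -2.5 = -11

-11


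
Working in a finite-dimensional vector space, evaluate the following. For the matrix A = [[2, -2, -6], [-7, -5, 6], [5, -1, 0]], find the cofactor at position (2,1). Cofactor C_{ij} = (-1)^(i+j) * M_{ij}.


To find cofactor C_{21}, delete row 2 and column 1.
The resulting 2x2 submatrix is: [[-2, -6], [-1, 0]]
Minor M_{21} = -2*0 - -6*-1
  = 0 - 6 = -6
Sign = (-1)^(2+1) = (-1)^3 = -1
Cofactor C_{21} = -1 * -6 = 6

6


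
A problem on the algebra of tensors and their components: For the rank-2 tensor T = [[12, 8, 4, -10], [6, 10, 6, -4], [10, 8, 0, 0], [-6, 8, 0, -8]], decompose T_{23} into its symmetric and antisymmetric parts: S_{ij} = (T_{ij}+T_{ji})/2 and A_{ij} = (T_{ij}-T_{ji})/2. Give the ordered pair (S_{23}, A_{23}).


T_{23} = 6
T_{32} = 8
S_{23} = (6 + 8)/2 = 14/2 = 7
A_{23} = (6 - 8)/2 = -2/2 = -1
Check: S + A = 7 + -1 = 6 = T_{23}.

(7, -1)


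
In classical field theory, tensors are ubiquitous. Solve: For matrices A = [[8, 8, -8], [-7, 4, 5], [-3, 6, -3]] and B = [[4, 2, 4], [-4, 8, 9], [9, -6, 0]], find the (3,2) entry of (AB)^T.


(AB)^T_{ij} = (AB)_{ji} = sum_k A_{jk} B_{ki}.
For i=3, j=2 we need (AB)_{23}:
A_{21} * B_{13} = -7 * 4 = -28
A_{22} * B_{23} = 4 * 9 = 36
A_{23} * B_{33} = 5 * 0 = 0
Sum = -28 + 36 + 0 = 8

8


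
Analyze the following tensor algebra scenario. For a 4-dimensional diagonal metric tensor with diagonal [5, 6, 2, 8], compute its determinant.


For a diagonal metric, the determinant is the product of diagonal entries.
Diagonal entries: 5, 6, 2, 8
det(g) = 5 * 6 * 2 * 8 = 480

480


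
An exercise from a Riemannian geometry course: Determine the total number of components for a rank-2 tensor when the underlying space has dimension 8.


The number of components of a rank-r tensor in d dimensions is d^r.
Here d = 8 and r = 2.
8^2 = 64

64


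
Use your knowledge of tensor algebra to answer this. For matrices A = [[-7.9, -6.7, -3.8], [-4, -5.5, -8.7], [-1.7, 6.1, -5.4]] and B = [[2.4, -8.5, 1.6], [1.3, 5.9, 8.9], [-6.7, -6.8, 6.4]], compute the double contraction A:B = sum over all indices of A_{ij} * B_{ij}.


A:B = sum over all i,j of A_{ij} * B_{ij}.
Row 1: -7.9*2.4=-18.96, -6.7*-8.5=56.95, -3.8*1.6=-6.08 => row sum = 31.91
Row 2: -4*1.3=-5.2, -5.5*5.9=-32.45, -8.7*8.9=-77.43 => row sum = -115.08
Row 3: -1.7*-6.7=11.39, 6.1*-6.8=-41.48, -5.4*6.4=-34.56 => row sum = -64.65
Total = 31.91 + -115.08 + -64.65 = -147.82

-147.82


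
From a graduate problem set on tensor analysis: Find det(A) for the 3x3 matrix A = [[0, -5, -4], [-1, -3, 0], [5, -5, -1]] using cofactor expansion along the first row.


Expanding along the first row, det(A) = a11*M_11 - a12*M_12 + a13*M_13, where M_1j is the (1,j) minor.
Minor M_11 = -3*-1 - 0*-5 = 3
Minor M_12 = -1*-1 - 0*5 = 1
Minor M_13 = -1*-5 - -3*5 = 20
det = 0*(3) - -5*(1) + -4*(20)
    = 0 - -5 + -80
    = -75

-75


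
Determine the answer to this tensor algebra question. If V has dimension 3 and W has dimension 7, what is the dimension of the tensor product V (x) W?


The dimension of a tensor product is the product of dimensions.
dim(V) = 3, dim(W) = 7
dim(V (x) W) = 3 * 7 = 21

21


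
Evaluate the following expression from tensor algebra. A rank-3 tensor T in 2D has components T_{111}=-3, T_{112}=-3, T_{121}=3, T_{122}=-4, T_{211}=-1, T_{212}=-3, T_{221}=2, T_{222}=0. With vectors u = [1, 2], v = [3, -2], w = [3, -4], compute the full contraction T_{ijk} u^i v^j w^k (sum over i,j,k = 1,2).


S = sum over i,j,k of T_{ijk} u_i v_j w_k. Expanding all 8 terms:
T_{111}*u_1*v_1*w_1 = -3*1*3*3 = -27  (running total: -27)
T_{112}*u_1*v_1*w_2 = -3*1*3*-4 = 36  (running total: 9)
T_{121}*u_1*v_2*w_1 = 3*1*-2*3 = -18  (running total: -9)
T_{122}*u_1*v_2*w_2 = -4*1*-2*-4 = -32  (running total: -41)
T_{211}*u_2*v_1*w_1 = -1*2*3*3 = -18  (running total: -59)
T_{212}*u_2*v_1*w_2 = -3*2*3*-4 = 72  (running total: 13)
T_{221}*u_2*v_2*w_1 = 2*2*-2*3 = -24  (running total: -11)
T_{222}*u_2*v_2*w_2 = 0*2*-2*-4 = 0  (running total: -11)
S = -11

-11


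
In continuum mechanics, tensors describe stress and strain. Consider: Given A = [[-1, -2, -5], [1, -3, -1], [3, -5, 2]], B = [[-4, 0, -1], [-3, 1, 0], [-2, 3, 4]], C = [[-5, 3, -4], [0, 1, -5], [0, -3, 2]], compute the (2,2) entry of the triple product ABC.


(ABC)_{22} = sum_m (AB)_{2m} C_{m2}. First compute row 2 of AB.
(AB)_{21} = 1*-4 + -3*-3 + -1*-2 = 7
(AB)_{22} = 1*0 + -3*1 + -1*3 = -6
(AB)_{23} = 1*-1 + -3*0 + -1*4 = -5
Now contract with column 2 of C:
(AB)_{21} * C_{12} = 7 * 3 = 21
(AB)_{22} * C_{22} = -6 * 1 = -6
(AB)_{23} * C_{32} = -5 * -3 = 15
(ABC)_{22} = 21 + -6 + 15 = 30

30


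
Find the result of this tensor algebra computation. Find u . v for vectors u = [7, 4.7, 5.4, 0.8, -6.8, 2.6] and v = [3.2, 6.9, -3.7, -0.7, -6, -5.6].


The inner product u . v = sum of u_i * v_i.
Term-by-term: 7 * 3.2, 4.7 * 6.9, 5.4 * -3.7, 0.8 * -0.7, -6.8 * -6, 2.6 * -5.6
Products: 22.4, 32.43, -19.98, -0.56, 40.8, -14.56
Sum = 22.4 + 32.43 + -19.98 + -0.56 + 40.8 + -14.56 = 60.53

60.53


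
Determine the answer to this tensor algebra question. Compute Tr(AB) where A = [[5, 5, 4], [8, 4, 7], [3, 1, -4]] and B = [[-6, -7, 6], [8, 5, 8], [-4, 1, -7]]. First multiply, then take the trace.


Tr(AB) = sum_i (AB)_{ii} where (AB)_{ii} = sum_k A_{ik} B_{ki}.
(AB)_{11} = 5*-6 + 5*8 + 4*-4 = -6
(AB)_{22} = 8*-7 + 4*5 + 7*1 = -29
(AB)_{33} = 3*6 + 1*8 + -4*-7 = 54
Tr(AB) = -6 + -29 + 54 = 19

19


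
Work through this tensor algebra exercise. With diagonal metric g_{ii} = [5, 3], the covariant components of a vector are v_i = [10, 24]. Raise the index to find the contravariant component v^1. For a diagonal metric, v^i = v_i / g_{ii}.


To raise an index with a diagonal metric: v^i = v_i / g_{ii}.
For index 1: v_1 = 10, g_{11} = 5
v^1 = 10 / 5 = 2

2


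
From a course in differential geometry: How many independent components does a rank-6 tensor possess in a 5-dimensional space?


The number of components of a rank-r tensor in d dimensions is d^r.
Here d = 5 and r = 6.
5^6 = 15625

15625


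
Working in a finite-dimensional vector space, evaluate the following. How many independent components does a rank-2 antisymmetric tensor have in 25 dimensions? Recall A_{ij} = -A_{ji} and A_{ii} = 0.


An antisymmetric rank-2 tensor satisfies A_{ij} = -A_{ji}, so diagonal entries are zero.
The independent components are the upper-triangular entries: C(n, 2) = n(n-1)/2.
n = 25
C(25, 2) = 25 * 24 / 2 = 600 / 2 = 300

300


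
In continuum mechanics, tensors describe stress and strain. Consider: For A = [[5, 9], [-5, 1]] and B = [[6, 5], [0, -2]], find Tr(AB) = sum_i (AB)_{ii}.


Tr(AB) = sum_i (AB)_{ii} where (AB)_{ii} = sum_k A_{ik} B_{ki}.
(AB)_{11} = 5*6 + 9*0 = 30
(AB)_{22} = -5*5 + 1*-2 = -27
Tr(AB) = 30 + -27 = 3

3


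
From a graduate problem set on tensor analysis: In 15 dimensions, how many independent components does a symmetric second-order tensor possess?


A symmetric rank-2 tensor in d dimensions has d(d+1)/2 independent components.
d = 15
d(d+1)/2 = 15 * 16 / 2 = 240 / 2 = 120

120


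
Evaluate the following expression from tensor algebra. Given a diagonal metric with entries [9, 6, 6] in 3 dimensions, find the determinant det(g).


For a diagonal metric, the determinant is the product of diagonal entries.
Diagonal entries: 9, 6, 6
det(g) = 9 * 6 * 6 = 324

324


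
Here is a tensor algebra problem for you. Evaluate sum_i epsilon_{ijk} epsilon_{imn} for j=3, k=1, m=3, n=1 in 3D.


Using the identity: epsilon_{ijk} epsilon_{imn} = delta_{jm} delta_{kn} - delta_{jn} delta_{km}.
delta_{33} = 1
delta_{11} = 1
delta_{31} = 0
delta_{13} = 0
Result = 1 * 1 - 0 * 0 = 1 - 0 = 1

1


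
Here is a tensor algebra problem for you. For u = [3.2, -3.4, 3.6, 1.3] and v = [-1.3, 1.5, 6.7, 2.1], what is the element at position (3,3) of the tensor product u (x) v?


The outer product entry T_{ij} = u_i * v_j.
We need i=3, j=3.
u_3 = 3.6, v_3 = 6.7
T_{3,3} = 3.6 * 6.7 = 24.12

24.12


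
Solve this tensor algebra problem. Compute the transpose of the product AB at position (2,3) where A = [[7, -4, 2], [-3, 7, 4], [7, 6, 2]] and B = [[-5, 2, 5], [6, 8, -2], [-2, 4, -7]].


(AB)^T_{ij} = (AB)_{ji} = sum_k A_{jk} B_{ki}.
For i=2, j=3 we need (AB)_{32}:
A_{31} * B_{12} = 7 * 2 = 14
A_{32} * B_{22} = 6 * 8 = 48
A_{33} * B_{32} = 2 * 4 = 8
Sum = 14 + 48 + 8 = 70

70


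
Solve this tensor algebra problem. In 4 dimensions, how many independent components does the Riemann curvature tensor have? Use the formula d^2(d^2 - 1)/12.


The Riemann tensor in d dimensions has d^2(d^2 - 1)/12 independent components.
d = 4, so d^2 = 16
d^2 - 1 = 15
d^2(d^2 - 1) = 16 * 15 = 240
Divide by 12: 240 / 12 = 20

20


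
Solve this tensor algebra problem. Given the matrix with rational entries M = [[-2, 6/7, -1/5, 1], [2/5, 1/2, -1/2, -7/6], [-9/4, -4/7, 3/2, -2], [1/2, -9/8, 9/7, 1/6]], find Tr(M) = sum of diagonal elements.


The trace is the sum of diagonal entries.
Diagonal: M[1,1] = -2, M[2,2] = 1/2, M[3,3] = 3/2, M[4,4] = 1/6
Tr(M) = -2 + 1/2 + 3/2 + 1/6
Computing step by step:
After adding M[1,1]: -2
After adding M[2,2]: -3/2
After adding M[3,3]: 0
After adding M[4,4]: 1/6
Tr(M) = 1/6

1/6


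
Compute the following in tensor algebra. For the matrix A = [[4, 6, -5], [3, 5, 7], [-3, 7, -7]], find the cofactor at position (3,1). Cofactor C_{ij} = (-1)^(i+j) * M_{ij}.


To find cofactor C_{31}, delete row 3 and column 1.
The resulting 2x2 submatrix is: [[6, -5], [5, 7]]
Minor M_{31} = 6*7 - -5*5
  = 42 - -25 = 67
Sign = (-1)^(3+1) = (-1)^4 = 1
Cofactor C_{31} = 1 * 67 = 67

67


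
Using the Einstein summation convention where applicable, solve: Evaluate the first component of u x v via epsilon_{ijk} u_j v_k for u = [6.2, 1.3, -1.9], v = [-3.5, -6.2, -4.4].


(u x v)_1 = sum_{j,k} epsilon_{1jk} u_j v_k. Only permutations of (1,2,3) contribute; the two non-zero terms are:
eps_{123} u_2 v_3 = 1 * 1.3 * -4.4 = -5.72
eps_{132} u_3 v_2 = -1 * -1.9 * -6.2 = -11.78
(u x v)_1 = -17.5

-17.5


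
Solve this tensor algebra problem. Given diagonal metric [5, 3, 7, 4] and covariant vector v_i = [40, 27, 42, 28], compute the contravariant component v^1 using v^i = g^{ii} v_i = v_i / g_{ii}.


To raise an index with a diagonal metric: v^i = v_i / g_{ii}.
For index 1: v_1 = 40, g_{11} = 5
v^1 = 40 / 5 = 8

8


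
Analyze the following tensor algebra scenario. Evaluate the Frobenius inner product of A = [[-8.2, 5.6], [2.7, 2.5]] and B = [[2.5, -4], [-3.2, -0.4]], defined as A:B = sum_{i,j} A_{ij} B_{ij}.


A:B = sum over all i,j of A_{ij} * B_{ij}.
Row 1: -8.2*2.5=-20.5, 5.6*-4=-22.4 => row sum = -42.9
Row 2: 2.7*-3.2=-8.64, 2.5*-0.4=-1 => row sum = -9.64
Total = -42.9 + -9.64 = -52.54

-52.54


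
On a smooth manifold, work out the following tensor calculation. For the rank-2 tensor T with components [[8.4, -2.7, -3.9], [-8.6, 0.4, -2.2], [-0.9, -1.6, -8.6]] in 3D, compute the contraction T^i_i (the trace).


The contraction (trace) of a rank-2 tensor is the sum of its diagonal elements.
Diagonal entries: A[1,1] = 8.4, A[2,2] = 0.4, A[3,3] = -8.6
Tr(A) = 8.4 + 0.4 + -8.6 = 0.2

0.2


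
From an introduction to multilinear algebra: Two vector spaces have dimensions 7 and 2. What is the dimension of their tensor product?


The dimension of a tensor product is the product of dimensions.
dim(V) = 7, dim(W) = 2
dim(V (x) W) = 7 * 2 = 14

14


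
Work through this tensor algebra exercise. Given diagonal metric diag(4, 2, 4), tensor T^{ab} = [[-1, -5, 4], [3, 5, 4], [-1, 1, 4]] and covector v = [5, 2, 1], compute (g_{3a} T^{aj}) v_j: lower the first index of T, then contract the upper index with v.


Step 1: lower the first index. For a diagonal metric, g_{ia} T^{aj} = g_{ii} T^{ij} (no sum on i).
g_{33} = 4
S_3{}^1 = 4 * T^{31} = 4 * -1 = -4
S_3{}^2 = 4 * T^{32} = 4 * 1 = 4
S_3{}^3 = 4 * T^{33} = 4 * 4 = 16
Step 2: contract S_3{}^j with v_j.
S_3{}^1 * v_1 = -4 * 5 = -20
S_3{}^2 * v_2 = 4 * 2 = 8
S_3{}^3 * v_3 = 16 * 1 = 16
Result = -20 + 8 + 16 = 4

4


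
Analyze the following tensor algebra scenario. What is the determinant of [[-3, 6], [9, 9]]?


For a 2x2 matrix [[a, b], [c, d]], det = a*d - b*c.
a = -3, b = 6, c = 9, d = 9
a*d = -3 * 9 = -27
b*c = 6 * 9 = 54
det = -27 - 54 = -81

-81


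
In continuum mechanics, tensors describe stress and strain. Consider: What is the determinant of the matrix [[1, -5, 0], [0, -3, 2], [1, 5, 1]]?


Expanding along the first row, det(A) = a11*M_11 - a12*M_12 + a13*M_13, where M_1j is the (1,j) minor.
Minor M_11 = -3*1 - 2*5 = -13
Minor M_12 = 0*1 - 2*1 = -2
Minor M_13 = 0*5 - -3*1 = 3
det = 1*(-13) - -5*(-2) + 0*(3)
    = -13 - 10 + 0
    = -23

-23


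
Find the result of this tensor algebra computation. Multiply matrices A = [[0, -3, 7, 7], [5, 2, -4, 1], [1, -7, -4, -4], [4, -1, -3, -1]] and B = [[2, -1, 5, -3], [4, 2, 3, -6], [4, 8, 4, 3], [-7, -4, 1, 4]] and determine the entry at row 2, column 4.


(AB)_{ij} = sum_k A_{ik} B_{kj}.
For i=2, j=4:
A_{21} * B_{14} = 5 * -3 = -15
A_{22} * B_{24} = 2 * -6 = -12
A_{23} * B_{34} = -4 * 3 = -12
A_{24} * B_{44} = 1 * 4 = 4
Sum = -15 + -12 + -12 + 4 = -35

-35


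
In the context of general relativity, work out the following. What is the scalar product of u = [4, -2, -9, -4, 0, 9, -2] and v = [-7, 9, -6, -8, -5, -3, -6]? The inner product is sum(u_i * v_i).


The inner product u . v = sum of u_i * v_i.
Term-by-term: 4 * -7, -2 * 9, -9 * -6, -4 * -8, 0 * -5, 9 * -3, -2 * -6
Products: -28, -18, 54, 32, 0, -27, 12
Sum = -28 + -18 + 54 + 32 + 0 + -27 + 12 = 25

25


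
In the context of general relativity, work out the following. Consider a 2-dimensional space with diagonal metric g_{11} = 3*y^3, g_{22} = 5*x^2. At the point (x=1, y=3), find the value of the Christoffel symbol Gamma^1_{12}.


For a diagonal metric, Gamma^k_{ij} = (1/2) g^{kk} (dg_{ik}/dx_j + dg_{jk}/dx_i - dg_{ij}/dx_k).
The metric is diagonal, so g_{ab} = 0 for a != b.
At the given point: g_{11} = 81, g_{22} = 5
g^{11} = 1/81
dg_{11}/dx_2 = dg_{11}/dx_2 = 81
dg_{21}/dx_1 = 0 (off-diagonal)
dg_{12}/dx_1 = 0 (off-diagonal)
Numerator = 81 + 0 - 0 = 81
Gamma^1_{12} = 81 / (2 * 81) = 1/2

1/2


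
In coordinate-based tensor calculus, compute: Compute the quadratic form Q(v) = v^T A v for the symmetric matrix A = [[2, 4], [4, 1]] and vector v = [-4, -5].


First compute Av:
(Av)_1 = 2*-4 + 4*-5 = -28
(Av)_2 = 4*-4 + 1*-5 = -21
Av = [-28, -21]
Then v^T (Av) = -4*-28 + -5*-21
= 112 + 105 = 217

217


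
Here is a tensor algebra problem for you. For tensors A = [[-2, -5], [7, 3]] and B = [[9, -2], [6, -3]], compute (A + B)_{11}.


Tensor addition is component-wise: (A + B)_{ij} = A_{ij} + B_{ij}.
A_{11} = -2
B_{11} = 9
(A + B)_{11} = -2 + 9 = 7

7


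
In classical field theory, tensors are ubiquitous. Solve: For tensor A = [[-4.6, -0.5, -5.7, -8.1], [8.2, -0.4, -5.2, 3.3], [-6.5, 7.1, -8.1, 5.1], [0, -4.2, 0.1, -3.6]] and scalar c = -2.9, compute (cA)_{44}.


Scalar multiplication: (cA)_{ij} = c * A_{ij}.
c = -2.9
A_{44} = -3.6
(cA)_{44} = -2.9 * -3.6 = 10.44

10.44


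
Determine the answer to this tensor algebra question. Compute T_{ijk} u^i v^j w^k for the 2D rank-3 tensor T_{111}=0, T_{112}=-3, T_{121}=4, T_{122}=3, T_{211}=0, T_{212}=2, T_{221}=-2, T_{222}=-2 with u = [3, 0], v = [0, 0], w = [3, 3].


S = sum over i,j,k of T_{ijk} u_i v_j w_k. Expanding all 8 terms:
T_{111}*u_1*v_1*w_1 = 0*3*0*3 = 0  (running total: 0)
T_{112}*u_1*v_1*w_2 = -3*3*0*3 = 0  (running total: 0)
T_{121}*u_1*v_2*w_1 = 4*3*0*3 = 0  (running total: 0)
T_{122}*u_1*v_2*w_2 = 3*3*0*3 = 0  (running total: 0)
T_{211}*u_2*v_1*w_1 = 0*0*0*3 = 0  (running total: 0)
T_{212}*u_2*v_1*w_2 = 2*0*0*3 = 0  (running total: 0)
T_{221}*u_2*v_2*w_1 = -2*0*0*3 = 0  (running total: 0)
T_{222}*u_2*v_2*w_2 = -2*0*0*3 = 0  (running total: 0)
S = 0

0


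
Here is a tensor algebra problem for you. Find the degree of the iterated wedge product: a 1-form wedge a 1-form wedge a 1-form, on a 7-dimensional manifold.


The degree of a wedge product is the sum of the degrees of the individual forms.
Degrees: 1, 1, 1
Total degree = 1 + 1 + 1 = 3

3


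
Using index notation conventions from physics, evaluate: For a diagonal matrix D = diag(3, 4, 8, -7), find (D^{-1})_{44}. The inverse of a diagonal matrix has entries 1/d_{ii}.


For a diagonal matrix, the inverse has entries (D^{-1})_{ii} = 1/d_{ii}.
The diagonal entries are: d_{11} = 3, d_{22} = 4, d_{33} = 8, d_{44} = -7
We need (D^{-1})_{44} = 1/d_{44} = 1/-7 = -1/7

-1/7


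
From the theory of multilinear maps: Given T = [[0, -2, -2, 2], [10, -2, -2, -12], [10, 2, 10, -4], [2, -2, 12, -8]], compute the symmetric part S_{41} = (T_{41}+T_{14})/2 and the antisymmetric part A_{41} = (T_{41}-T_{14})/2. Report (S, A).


T_{41} = 2
T_{14} = 2
S_{41} = (2 + 2)/2 = 4/2 = 2
A_{41} = (2 - 2)/2 = 0/2 = 0
Check: S + A = 2 + 0 = 2 = T_{41}.

(2, 0)


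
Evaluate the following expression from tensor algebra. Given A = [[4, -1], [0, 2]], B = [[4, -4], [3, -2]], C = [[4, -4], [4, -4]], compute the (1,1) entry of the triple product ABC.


(ABC)_{11} = sum_m (AB)_{1m} C_{m1}. First compute row 1 of AB.
(AB)_{11} = 4*4 + -1*3 = 13
(AB)_{12} = 4*-4 + -1*-2 = -14
Now contract with column 1 of C:
(AB)_{11} * C_{11} = 13 * 4 = 52
(AB)_{12} * C_{21} = -14 * 4 = -56
(ABC)_{11} = 52 + -56 = -4

-4


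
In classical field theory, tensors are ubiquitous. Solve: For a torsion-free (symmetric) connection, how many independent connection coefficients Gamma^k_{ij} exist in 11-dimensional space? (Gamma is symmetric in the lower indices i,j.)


Christoffel symbols Gamma^k_{ij} are symmetric in i,j, so there are d * d(d+1)/2 independent symbols.
d = 11
d(d+1)/2 = 11 * 12 / 2 = 66
Total = 11 * 66 = 726

726


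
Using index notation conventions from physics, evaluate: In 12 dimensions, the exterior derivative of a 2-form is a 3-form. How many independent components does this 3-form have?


The exterior derivative of a p-form is a (p+1)-form.
Its number of independent components is C(n, p+1).
n = 12, p+1 = 3
C(12, 3) = 220

220


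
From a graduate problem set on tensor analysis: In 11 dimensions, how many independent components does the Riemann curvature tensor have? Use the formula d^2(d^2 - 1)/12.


The Riemann tensor in d dimensions has d^2(d^2 - 1)/12 independent components.
d = 11, so d^2 = 121
d^2 - 1 = 120
d^2(d^2 - 1) = 121 * 120 = 14520
Divide by 12: 14520 / 12 = 1210

1210


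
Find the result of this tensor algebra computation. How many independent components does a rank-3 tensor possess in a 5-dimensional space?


The number of components of a rank-r tensor in d dimensions is d^r.
Here d = 5 and r = 3.
5^3 = 125

125
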